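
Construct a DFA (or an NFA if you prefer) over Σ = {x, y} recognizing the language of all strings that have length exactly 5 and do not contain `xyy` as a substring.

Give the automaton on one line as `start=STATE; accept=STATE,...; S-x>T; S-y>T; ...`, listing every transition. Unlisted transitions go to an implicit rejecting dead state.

Build one automaton per condition and run them in lockstep. The first has 7 states tracking the input length, saturating at 6; the second has 4 states tracking partial matches of the forbidden pattern `xyy`. A product state is a pair (one from each), accepting exactly when both do. Minimizing collapses redundant product states.
With 13 states:
          x    y  
>  q0     q1   q2 
   q1     q3   q4 
   q2     q3   q5 
   q3     q6   q7 
   q4     q6   q8 
   q5     q6   q9 
   q6    q10  q11 
   q7    q10   q8 
   q8     q8   q8 
   q9    q10  q10 
   q10   q12  q12 
   q11   q12   q8 
 * q12    q8   q8 
(> = start, * = accepting)

start=q0; accept=q12; q0-x>q1; q0-y>q2; q1-x>q3; q1-y>q4; q2-x>q3; q2-y>q5; q3-x>q6; q3-y>q7; q4-x>q6; q4-y>q8; q5-x>q6; q5-y>q9; q6-x>q10; q6-y>q11; q7-x>q10; q7-y>q8; q8-x>q8; q8-y>q8; q9-x>q10; q9-y>q10; q10-x>q12; q10-y>q12; q11-x>q12; q11-y>q8; q12-x>q8; q12-y>q8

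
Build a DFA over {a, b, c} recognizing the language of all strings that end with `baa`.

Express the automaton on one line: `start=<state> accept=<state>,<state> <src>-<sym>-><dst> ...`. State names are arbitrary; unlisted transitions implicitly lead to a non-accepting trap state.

start=q0 accept=q3 q0-a->q0 q0-b->q1 q0-c->q0 q1-a->q2 q1-b->q1 q1-c->q0 q2-a->q3 q2-b->q1 q2-c->q0 q3-a->q0 q3-b->q1 q3-c->q0

Let each state record the length of the longest suffix of the input read so far that is also a prefix of `baa`. q1 means the last symbol is `b`; q2 means the last 2 symbols are `ba`; q3 means the last 3 symbols are `baa`. Accept only at q3, where the string currently ends in `baa`.
With 4 states:
        a   b   c  
>  q0   q0  q1  q0 
   q1   q2  q1  q0 
   q2   q3  q1  q0 
 * q3   q0  q1  q0 
(> = start, * = accepting)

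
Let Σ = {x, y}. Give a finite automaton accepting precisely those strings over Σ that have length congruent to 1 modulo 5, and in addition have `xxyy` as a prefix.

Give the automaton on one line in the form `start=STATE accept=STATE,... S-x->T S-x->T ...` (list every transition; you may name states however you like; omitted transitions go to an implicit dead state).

start=s0 accept=s11 s0-x->s1 s0-y->s2 s1-x->s3 s1-y->s4 s2-x->s4 s2-y->s4 s3-x->s5 s3-y->s6 s4-x->s5 s4-y->s5 s5-x->s7 s5-y->s7 s6-x->s7 s6-y->s8 s7-x->s9 s7-y->s9 s8-x->s10 s8-y->s10 s9-x->s2 s9-y->s2 s10-x->s11 s10-y->s11 s11-x->s12 s11-y->s12 s12-x->s13 s12-y->s13 s13-x->s8 s13-y->s8

Run two small machines in parallel and take their product. The first has 5 states tracking the input length modulo 5; the second has 6 states tracking whether the input so far still matches the prefix `xxyy`. A product state is a pair (one from each), accepting exactly when both do.
With 14 states:
          x    y  
>  s0     s1   s2 
   s1     s3   s4 
   s2     s4   s4 
   s3     s5   s6 
   s4     s5   s5 
   s5     s7   s7 
   s6     s7   s8 
   s7     s9   s9 
   s8    s10  s10 
   s9     s2   s2 
   s10   s11  s11 
 * s11   s12  s12 
   s12   s13  s13 
   s13    s8   s8 
(> = start, * = accepting)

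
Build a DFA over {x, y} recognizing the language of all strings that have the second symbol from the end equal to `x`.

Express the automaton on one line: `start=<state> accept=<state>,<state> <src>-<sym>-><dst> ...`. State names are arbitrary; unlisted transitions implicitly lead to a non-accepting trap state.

A DFA must remember the last 2 symbols (since which symbol is second-to-last isn't known until the input ends). Use one state per possible window of the last ≤2 symbols; accept from those whose window starts with `x`.
With 7 states:
        x   y  
>  S0   S1  S2 
   S1   S3  S4 
   S2   S5  S6 
 * S3   S3  S4 
 * S4   S5  S6 
   S5   S3  S4 
   S6   S5  S6 
(> = start, * = accepting)

start=S0 accept=S3,S4 S0-x->S1 S0-y->S2 S1-x->S3 S1-y->S4 S2-x->S5 S2-y->S6 S3-x->S3 S3-y->S4 S4-x->S5 S4-y->S6 S5-x->S3 S5-y->S4 S6-x->S5 S6-y->S6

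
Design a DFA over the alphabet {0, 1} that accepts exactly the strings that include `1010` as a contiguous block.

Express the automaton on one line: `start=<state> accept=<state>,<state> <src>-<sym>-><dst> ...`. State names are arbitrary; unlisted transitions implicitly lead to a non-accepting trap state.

start=q0 accept=q4 q0-0->q0 q0-1->q1 q1-0->q2 q1-1->q1 q2-0->q0 q2-1->q3 q3-0->q4 q3-1->q1 q4-0->q4 q4-1->q4

Track how much of `1010` has been matched so far: state q0 is no progress, q4 is the absorbing accept state reached once `1010` has occurred. Intermediate states record partial matches; on a mismatch, fall back to the longest reusable overlap.
5 states suffice.
        0   1  
>  q0   q0  q1 
   q1   q2  q1 
   q2   q0  q3 
   q3   q4  q1 
 * q4   q4  q4 
(> = start, * = accepting)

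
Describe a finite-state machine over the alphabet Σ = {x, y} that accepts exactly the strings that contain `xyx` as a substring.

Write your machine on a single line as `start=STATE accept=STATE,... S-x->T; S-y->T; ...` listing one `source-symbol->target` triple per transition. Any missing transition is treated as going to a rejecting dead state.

start=q0; accept=q3; q0-x->q1; q0-y->q0; q1-x->q1; q1-y->q2; q2-x->q3; q2-y->q0; q3-x->q3; q3-y->q3

States q0..q2 record the length of the longest prefix of `xyx` that matches the current input suffix. Reaching q3 means `xyx` has been seen, and we stay there forever. Accept from q3.
4 states suffice.
        x   y  
>  q0   q1  q0 
   q1   q1  q2 
   q2   q3  q0 
 * q3   q3  q3 
(> = start, * = accepting)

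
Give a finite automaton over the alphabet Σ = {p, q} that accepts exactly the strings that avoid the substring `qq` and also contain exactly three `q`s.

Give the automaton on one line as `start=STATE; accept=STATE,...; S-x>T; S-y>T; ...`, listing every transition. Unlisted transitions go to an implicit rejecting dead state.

Handle the two conditions separately and then intersect. The first has 3 states tracking partial matches of the forbidden pattern `qq`; the second has 5 states tracking the count of `q`s, saturating at 4. A product state is a pair (one from each), accepting exactly when both do.
With 12 states:
       p  q 
>  A   A  B 
   B   C  D 
   C   C  E 
   D   D  F 
   E   G  F 
   F   F  H 
   G   G  I 
   H   H  H 
 * I   J  H 
 * J   J  K 
   K   L  H 
   L   L  K 
(> = start, * = accepting)

start=A; accept=I,J; A-p>A; A-q>B; B-p>C; B-q>D; C-p>C; C-q>E; D-p>D; D-q>F; E-p>G; E-q>F; F-p>F; F-q>H; G-p>G; G-q>I; H-p>H; H-q>H; I-p>J; I-q>H; J-p>J; J-q>K; K-p>L; K-q>H; L-p>L; L-q>K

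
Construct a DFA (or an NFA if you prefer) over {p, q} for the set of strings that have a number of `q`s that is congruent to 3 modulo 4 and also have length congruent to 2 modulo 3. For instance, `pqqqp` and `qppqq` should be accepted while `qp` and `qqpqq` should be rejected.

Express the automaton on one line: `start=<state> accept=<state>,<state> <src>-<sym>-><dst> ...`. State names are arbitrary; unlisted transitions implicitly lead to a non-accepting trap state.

start=S0 accept=S11 S0-p->S1 S0-q->S2 S1-p->S3 S1-q->S4 S2-p->S4 S2-q->S5 S3-p->S0 S3-q->S6 S4-p->S6 S4-q->S7 S5-p->S7 S5-q->S8 S6-p->S2 S6-q->S9 S7-p->S9 S7-q->S10 S8-p->S10 S8-q->S1 S9-p->S5 S9-q->S11 S10-p->S11 S10-q->S3 S11-p->S8 S11-q->S0

Run two small machines in parallel and take their product. One (4 states) tracks the count of `q`s modulo 4; the other (3 states) tracks the input length modulo 3. Each combined state is a pair, one component from each; accept when both components accept.
With 12 states:
          p    q  
>  S0     S1   S2 
   S1     S3   S4 
   S2     S4   S5 
   S3     S0   S6 
   S4     S6   S7 
   S5     S7   S8 
   S6     S2   S9 
   S7     S9  S10 
   S8    S10   S1 
   S9     S5  S11 
   S10   S11   S3 
 * S11    S8   S0 
(> = start, * = accepting)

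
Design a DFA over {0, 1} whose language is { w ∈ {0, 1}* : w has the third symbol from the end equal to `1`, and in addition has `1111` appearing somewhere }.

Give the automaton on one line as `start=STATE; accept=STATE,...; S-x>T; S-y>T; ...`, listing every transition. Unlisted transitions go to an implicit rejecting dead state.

start=A; accept=E,F,G,H; A-0>A; A-1>B; B-0>A; B-1>C; C-0>A; C-1>D; D-0>A; D-1>E; E-0>F; E-1>E; F-0>G; F-1>H; G-0>I; G-1>J; H-0>K; H-1>L; I-0>I; I-1>J; J-0>K; J-1>L; K-0>G; K-1>H; L-0>F; L-1>E

Handle the two conditions separately and then intersect. One (15 states) tracks the last 3 symbols read; the other (5 states) tracks whether and how much of `1111` has been seen. Each combined state is a pair, one component from each; accept when both components accept. Equivalent product states are then merged.
12 states suffice.
       0  1 
>  A   A  B 
   B   A  C 
   C   A  D 
   D   A  E 
 * E   F  E 
 * F   G  H 
 * G   I  J 
 * H   K  L 
   I   I  J 
   J   K  L 
   K   G  H 
   L   F  E 
(> = start, * = accepting)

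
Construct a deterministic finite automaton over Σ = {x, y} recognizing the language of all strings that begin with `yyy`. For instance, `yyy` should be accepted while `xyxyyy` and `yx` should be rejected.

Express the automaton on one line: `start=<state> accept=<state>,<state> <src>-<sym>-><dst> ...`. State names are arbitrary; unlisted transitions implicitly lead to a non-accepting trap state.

Check the first 3 symbols one by one: q0 through q2 record how many have matched `yyy` so far; any wrong symbol goes to the dead state q4. After all 3 match we enter the accepting sink q3.
A 5-state machine:
        x   y  
>  q0   q4  q1 
   q1   q4  q2 
   q2   q4  q3 
 * q3   q3  q3 
   q4   q4  q4 
(> = start, * = accepting)

start=q0 accept=q3 q0-x->q4 q0-y->q1 q1-x->q4 q1-y->q2 q2-x->q4 q2-y->q3 q3-x->q3 q3-y->q3 q4-x->q4 q4-y->q4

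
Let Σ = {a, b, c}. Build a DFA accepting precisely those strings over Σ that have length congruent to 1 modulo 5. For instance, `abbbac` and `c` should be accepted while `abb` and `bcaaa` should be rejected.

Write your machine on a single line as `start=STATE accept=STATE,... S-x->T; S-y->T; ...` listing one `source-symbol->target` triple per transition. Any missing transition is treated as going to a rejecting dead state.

start=q0; accept=q1; q0-a->q1; q0-b->q1; q0-c->q1; q1-a->q2; q1-b->q2; q1-c->q2; q2-a->q3; q2-b->q3; q2-c->q3; q3-a->q4; q3-b->q4; q3-c->q4; q4-a->q0; q4-b->q0; q4-c->q0

Only the length mod 5 matters, so use a 5-cycle: from any state, every input symbol moves to the next state, wrapping q4 back to q0. Mark q1 accepting.
5 states suffice.
        a   b   c  
>  q0   q1  q1  q1 
 * q1   q2  q2  q2 
   q2   q3  q3  q3 
   q3   q4  q4  q4 
   q4   q0  q0  q0 
(> = start, * = accepting)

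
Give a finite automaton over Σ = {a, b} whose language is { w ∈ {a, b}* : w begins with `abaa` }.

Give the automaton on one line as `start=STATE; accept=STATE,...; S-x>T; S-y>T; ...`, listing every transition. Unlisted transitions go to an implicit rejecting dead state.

start=q0; accept=q4; q0-a>q1; q0-b>q5; q1-a>q5; q1-b>q2; q2-a>q3; q2-b>q5; q3-a>q4; q3-b>q5; q4-a>q4; q4-b>q4; q5-a>q5; q5-b>q5

Check the first 4 symbols one by one: q0 through q3 record how many have matched `abaa` so far; any wrong symbol goes to the dead state q5. After all 4 match we enter the accepting sink q4.
With 6 states:
        a   b  
>  q0   q1  q5 
   q1   q5  q2 
   q2   q3  q5 
   q3   q4  q5 
 * q4   q4  q4 
   q5   q5  q5 
(> = start, * = accepting)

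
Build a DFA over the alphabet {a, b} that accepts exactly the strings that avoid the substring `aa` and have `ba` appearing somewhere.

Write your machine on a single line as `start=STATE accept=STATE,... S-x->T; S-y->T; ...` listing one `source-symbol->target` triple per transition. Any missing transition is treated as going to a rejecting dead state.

Run two small machines in parallel and take their product. The first has 3 states tracking partial matches of the forbidden pattern `aa`; the second has 3 states tracking whether and how much of `ba` has been seen. A product state is a pair (one from each), accepting exactly when both do. After merging equivalent states the machine shrinks.
A 6-state machine:
        a   b  
>  S0   S1  S2 
   S1   S3  S2 
   S2   S4  S2 
   S3   S3  S3 
 * S4   S3  S5 
 * S5   S4  S5 
(> = start, * = accepting)

start=S0; accept=S4,S5; S0-a->S1; S0-b->S2; S1-a->S3; S1-b->S2; S2-a->S4; S2-b->S2; S3-a->S3; S3-b->S3; S4-a->S3; S4-b->S5; S5-a->S4; S5-b->S5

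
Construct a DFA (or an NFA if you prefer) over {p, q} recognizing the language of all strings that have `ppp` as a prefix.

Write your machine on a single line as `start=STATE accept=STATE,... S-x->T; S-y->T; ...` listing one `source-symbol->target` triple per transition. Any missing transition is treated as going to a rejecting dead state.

Check the first 3 symbols one by one: A through C record how many have matched `ppp` so far; any wrong symbol goes to the dead state E. After all 3 match we enter the accepting sink D.
5 states suffice.
       p  q 
>  A   B  E 
   B   C  E 
   C   D  E 
 * D   D  D 
   E   E  E 
(> = start, * = accepting)

start=A; accept=D; A-p->B; A-q->E; B-p->C; B-q->E; C-p->D; C-q->E; D-p->D; D-q->D; E-p->E; E-q->E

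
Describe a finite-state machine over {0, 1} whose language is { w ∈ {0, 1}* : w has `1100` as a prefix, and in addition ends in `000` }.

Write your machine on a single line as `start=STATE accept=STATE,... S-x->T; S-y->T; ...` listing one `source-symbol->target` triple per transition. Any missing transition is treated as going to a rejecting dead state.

Handle the two conditions separately and then intersect. The first has 6 states tracking whether the input so far still matches the prefix `1100`; the second has 4 states tracking how much of the suffix `000` has currently been matched. A product state is a pair (one from each), accepting exactly when both do. Equivalent product states are then merged.
With 9 states:
        0   1  
>  q0   q1  q2 
   q1   q1  q1 
   q2   q1  q3 
   q3   q4  q1 
   q4   q5  q1 
   q5   q6  q7 
 * q6   q6  q7 
   q7   q8  q7 
   q8   q5  q7 
(> = start, * = accepting)

start=q0; accept=q6; q0-0->q1; q0-1->q2; q1-0->q1; q1-1->q1; q2-0->q1; q2-1->q3; q3-0->q4; q3-1->q1; q4-0->q5; q4-1->q1; q5-0->q6; q5-1->q7; q6-0->q6; q6-1->q7; q7-0->q8; q7-1->q7; q8-0->q5; q8-1->q7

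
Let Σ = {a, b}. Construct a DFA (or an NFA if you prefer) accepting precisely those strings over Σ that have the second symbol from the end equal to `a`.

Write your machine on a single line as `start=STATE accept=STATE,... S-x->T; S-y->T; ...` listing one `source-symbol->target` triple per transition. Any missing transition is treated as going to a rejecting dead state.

start=q0; accept=q3,q4; q0-a->q1; q0-b->q2; q1-a->q3; q1-b->q4; q2-a->q5; q2-b->q6; q3-a->q3; q3-b->q4; q4-a->q5; q4-b->q6; q5-a->q3; q5-b->q4; q6-a->q5; q6-b->q6

A DFA must remember the last 2 symbols (since which symbol is second-to-last isn't known until the input ends). Use one state per possible window of the last ≤2 symbols; accept from those whose window starts with `a`.
        a   b  
>  q0   q1  q2 
   q1   q3  q4 
   q2   q5  q6 
 * q3   q3  q4 
 * q4   q5  q6 
   q5   q3  q4 
   q6   q5  q6 
(> = start, * = accepting)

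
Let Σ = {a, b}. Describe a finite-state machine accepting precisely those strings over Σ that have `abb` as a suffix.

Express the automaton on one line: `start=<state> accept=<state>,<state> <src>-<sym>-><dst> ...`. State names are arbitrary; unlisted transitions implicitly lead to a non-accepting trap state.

start=q0 accept=q3 q0-a->q1 q0-b->q0 q1-a->q1 q1-b->q2 q2-a->q1 q2-b->q3 q3-a->q1 q3-b->q0

Let each state record the length of the longest suffix of the input read so far that is also a prefix of `abb`. q1 means the last symbol is `a`; q2 means the last 2 symbols are `ab`; q3 means the last 3 symbols are `abb`. Accept only at q3, where the string currently ends in `abb`.
        a   b  
>  q0   q1  q0 
   q1   q1  q2 
   q2   q1  q3 
 * q3   q1  q0 
(> = start, * = accepting)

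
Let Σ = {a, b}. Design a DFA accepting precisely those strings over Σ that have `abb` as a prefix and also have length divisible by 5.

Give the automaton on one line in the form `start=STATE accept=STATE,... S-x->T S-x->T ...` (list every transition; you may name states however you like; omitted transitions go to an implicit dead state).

Build one automaton per condition and run them in lockstep. The first has 5 states tracking whether the input so far still matches the prefix `abb`; the second has 5 states tracking the input length modulo 5. A product state is a pair (one from each), accepting exactly when both do.
A 13-state machine:
          a    b  
>  s0     s1   s2 
   s1     s3   s4 
   s2     s3   s3 
   s3     s5   s5 
   s4     s5   s6 
   s5     s7   s7 
   s6     s8   s8 
   s7     s9   s9 
   s8    s10  s10 
   s9     s2   s2 
 * s10   s11  s11 
   s11   s12  s12 
   s12    s6   s6 
(> = start, * = accepting)

start=s0 accept=s10 s0-a->s1 s0-b->s2 s1-a->s3 s1-b->s4 s2-a->s3 s2-b->s3 s3-a->s5 s3-b->s5 s4-a->s5 s4-b->s6 s5-a->s7 s5-b->s7 s6-a->s8 s6-b->s8 s7-a->s9 s7-b->s9 s8-a->s10 s8-b->s10 s9-a->s2 s9-b->s2 s10-a->s11 s10-b->s11 s11-a->s12 s11-b->s12 s12-a->s6 s12-b->s6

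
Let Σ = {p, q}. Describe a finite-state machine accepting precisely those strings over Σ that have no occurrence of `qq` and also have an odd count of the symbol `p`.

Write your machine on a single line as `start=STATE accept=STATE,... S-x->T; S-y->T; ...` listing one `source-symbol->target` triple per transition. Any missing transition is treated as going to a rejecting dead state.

start=A; accept=B,D; A-p->B; A-q->C; B-p->A; B-q->D; C-p->B; C-q->E; D-p->A; D-q->E; E-p->E; E-q->E

Run two small machines in parallel and take their product. One (3 states) tracks partial matches of the forbidden pattern `qq`; the other (2 states) tracks the count of `p`s modulo 2. Each combined state is a pair, one component from each; accept when both components accept. Minimizing collapses redundant product states.
5 states suffice.
       p  q 
>  A   B  C 
 * B   A  D 
   C   B  E 
 * D   A  E 
   E   E  E 
(> = start, * = accepting)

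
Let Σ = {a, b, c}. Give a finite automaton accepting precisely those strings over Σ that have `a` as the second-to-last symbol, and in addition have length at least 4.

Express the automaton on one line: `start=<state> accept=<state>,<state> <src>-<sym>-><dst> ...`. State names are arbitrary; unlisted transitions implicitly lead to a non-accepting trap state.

Run two small machines in parallel and take their product. The first has 13 states tracking the last 2 symbols read; the second has 6 states tracking the input length, saturating at 5. A product state is a pair (one from each), accepting exactly when both do. After merging equivalent states the machine shrinks.
        a   b   c  
>  s0   s1  s1  s1 
   s1   s2  s2  s2 
   s2   s3  s2  s2 
   s3   s4  s5  s5 
 * s4   s4  s5  s5 
 * s5   s3  s2  s2 
(> = start, * = accepting)

start=s0 accept=s4,s5 s0-a->s1 s0-b->s1 s0-c->s1 s1-a->s2 s1-b->s2 s1-c->s2 s2-a->s3 s2-b->s2 s2-c->s2 s3-a->s4 s3-b->s5 s3-c->s5 s4-a->s4 s4-b->s5 s4-c->s5 s5-a->s3 s5-b->s2 s5-c->s2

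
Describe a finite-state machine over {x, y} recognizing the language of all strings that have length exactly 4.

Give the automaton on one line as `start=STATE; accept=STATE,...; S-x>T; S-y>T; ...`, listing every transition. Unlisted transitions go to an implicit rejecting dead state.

We only need to distinguish lengths 0, 1, …, 4, and '>4'. Chain q0 → q1 → q2 → q3 → q4 → q5 on every symbol, with q5 looping. Accepting states: {q4}.
With 6 states:
        x   y  
>  q0   q1  q1 
   q1   q2  q2 
   q2   q3  q3 
   q3   q4  q4 
 * q4   q5  q5 
   q5   q5  q5 
(> = start, * = accepting)

start=q0; accept=q4; q0-x>q1; q0-y>q1; q1-x>q2; q1-y>q2; q2-x>q3; q2-y>q3; q3-x>q4; q3-y>q4; q4-x>q5; q4-y>q5; q5-x>q5; q5-y>q5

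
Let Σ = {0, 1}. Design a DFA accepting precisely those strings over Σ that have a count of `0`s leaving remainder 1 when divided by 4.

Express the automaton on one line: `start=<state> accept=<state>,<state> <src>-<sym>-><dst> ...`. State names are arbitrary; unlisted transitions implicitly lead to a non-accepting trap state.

start=S0 accept=S1 S0-0->S1 S0-1->S0 S1-0->S2 S1-1->S1 S2-0->S3 S2-1->S2 S3-0->S0 S3-1->S3

Keep the running count of `0`s modulo 4: each `0` advances along the cycle S0 → S1 → S2 → S3 → S0 while other symbols loop. Accept at S1.
4 states suffice.
        0   1  
>  S0   S1  S0 
 * S1   S2  S1 
   S2   S3  S2 
   S3   S0  S3 
(> = start, * = accepting)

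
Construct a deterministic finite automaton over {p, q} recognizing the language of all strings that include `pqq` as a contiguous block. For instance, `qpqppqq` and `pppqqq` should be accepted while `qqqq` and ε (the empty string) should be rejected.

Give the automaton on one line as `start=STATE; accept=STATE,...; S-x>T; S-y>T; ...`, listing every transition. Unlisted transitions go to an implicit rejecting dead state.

start=s0; accept=s3; s0-p>s1; s0-q>s0; s1-p>s1; s1-q>s2; s2-p>s1; s2-q>s3; s3-p>s3; s3-q>s3

Track how much of `pqq` has been matched so far: state s0 is no progress, s3 is the absorbing accept state reached once `pqq` has occurred. Intermediate states record partial matches; on a mismatch, fall back to the longest reusable overlap.
With 4 states:
        p   q  
>  s0   s1  s0 
   s1   s1  s2 
   s2   s1  s3 
 * s3   s3  s3 
(> = start, * = accepting)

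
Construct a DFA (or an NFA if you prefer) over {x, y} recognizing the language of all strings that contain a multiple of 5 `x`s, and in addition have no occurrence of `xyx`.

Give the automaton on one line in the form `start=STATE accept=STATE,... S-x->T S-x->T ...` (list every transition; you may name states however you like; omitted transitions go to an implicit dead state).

start=s0 accept=s0,s12,s16 s0-x->s1 s0-y->s0 s1-x->s2 s1-y->s3 s2-x->s4 s2-y->s5 s3-x->s6 s3-y->s7 s4-x->s8 s4-y->s9 s5-x->s10 s5-y->s11 s6-x->s10 s6-y->s6 s7-x->s2 s7-y->s7 s8-x->s12 s8-y->s13 s9-x->s14 s9-y->s15 s10-x->s14 s10-y->s10 s11-x->s4 s11-y->s11 s12-x->s1 s12-y->s16 s13-x->s17 s13-y->s18 s14-x->s17 s14-y->s14 s15-x->s8 s15-y->s15 s16-x->s19 s16-y->s0 s17-x->s19 s17-y->s17 s18-x->s12 s18-y->s18 s19-x->s6 s19-y->s19

Run two small machines in parallel and take their product. The first has 5 states tracking the count of `x`s modulo 5; the second has 4 states tracking partial matches of the forbidden pattern `xyx`. A product state is a pair (one from each), accepting exactly when both do.
With 20 states:
          x    y  
>* s0     s1   s0 
   s1     s2   s3 
   s2     s4   s5 
   s3     s6   s7 
   s4     s8   s9 
   s5    s10  s11 
   s6    s10   s6 
   s7     s2   s7 
   s8    s12  s13 
   s9    s14  s15 
   s10   s14  s10 
   s11    s4  s11 
 * s12    s1  s16 
   s13   s17  s18 
   s14   s17  s14 
   s15    s8  s15 
 * s16   s19   s0 
   s17   s19  s17 
   s18   s12  s18 
   s19    s6  s19 
(> = start, * = accepting)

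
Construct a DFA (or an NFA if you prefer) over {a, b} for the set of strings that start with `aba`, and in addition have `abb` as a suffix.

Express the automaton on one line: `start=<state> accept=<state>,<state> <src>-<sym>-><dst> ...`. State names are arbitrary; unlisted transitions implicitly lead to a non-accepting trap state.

Build one automaton per condition and run them in lockstep. One (5 states) tracks whether the input so far still matches the prefix `aba`; the other (4 states) tracks how much of the suffix `abb` has currently been matched. Each combined state is a pair, one component from each; accept when both components accept.
11 states suffice.
          a    b  
>  q0     q1   q2 
   q1     q3   q4 
   q2     q3   q2 
   q3     q3   q5 
   q4     q6   q7 
   q5     q3   q7 
   q6     q6   q8 
   q7     q3   q2 
   q8     q6   q9 
 * q9     q6  q10 
   q10    q6  q10 
(> = start, * = accepting)

start=q0 accept=q9 q0-a->q1 q0-b->q2 q1-a->q3 q1-b->q4 q2-a->q3 q2-b->q2 q3-a->q3 q3-b->q5 q4-a->q6 q4-b->q7 q5-a->q3 q5-b->q7 q6-a->q6 q6-b->q8 q7-a->q3 q7-b->q2 q8-a->q6 q8-b->q9 q9-a->q6 q9-b->q10 q10-a->q6 q10-b->q10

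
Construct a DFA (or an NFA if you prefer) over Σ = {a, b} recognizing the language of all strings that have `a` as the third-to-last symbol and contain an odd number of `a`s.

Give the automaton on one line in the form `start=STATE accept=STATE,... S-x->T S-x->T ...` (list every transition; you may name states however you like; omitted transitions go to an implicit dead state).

start=q0 accept=q7,q10,q16,q17 q0-a->q1 q0-b->q2 q1-a->q3 q1-b->q4 q2-a->q5 q2-b->q6 q3-a->q7 q3-b->q8 q4-a->q9 q4-b->q10 q5-a->q11 q5-b->q12 q6-a->q13 q6-b->q14 q7-a->q15 q7-b->q16 q8-a->q17 q8-b->q18 q9-a->q19 q9-b->q20 q10-a->q21 q10-b->q22 q11-a->q7 q11-b->q8 q12-a->q9 q12-b->q10 q13-a->q11 q13-b->q12 q14-a->q13 q14-b->q14 q15-a->q7 q15-b->q8 q16-a->q9 q16-b->q10 q17-a->q11 q17-b->q12 q18-a->q13 q18-b->q14 q19-a->q15 q19-b->q16 q20-a->q17 q20-b->q18 q21-a->q19 q21-b->q20 q22-a->q21 q22-b->q22

Handle the two conditions separately and then intersect. One (15 states) tracks the last 3 symbols read; the other (2 states) tracks the count of `a`s modulo 2. Each combined state is a pair, one component from each; accept when both components accept.
A 23-state machine:
          a    b  
>  q0     q1   q2 
   q1     q3   q4 
   q2     q5   q6 
   q3     q7   q8 
   q4     q9  q10 
   q5    q11  q12 
   q6    q13  q14 
 * q7    q15  q16 
   q8    q17  q18 
   q9    q19  q20 
 * q10   q21  q22 
   q11    q7   q8 
   q12    q9  q10 
   q13   q11  q12 
   q14   q13  q14 
   q15    q7   q8 
 * q16    q9  q10 
 * q17   q11  q12 
   q18   q13  q14 
   q19   q15  q16 
   q20   q17  q18 
   q21   q19  q20 
   q22   q21  q22 
(> = start, * = accepting)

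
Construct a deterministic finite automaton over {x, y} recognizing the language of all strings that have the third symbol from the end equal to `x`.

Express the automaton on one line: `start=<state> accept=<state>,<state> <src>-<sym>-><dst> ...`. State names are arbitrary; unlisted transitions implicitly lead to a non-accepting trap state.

Because acceptance depends on a position counted from the end, the machine has to buffer the most recent 3 symbols. Make each state the string of the last up-to-3 symbols read; on input `x` shift the window left and append `x`. Accept when the buffered window has length 3 and begins with `x`.
With 15 states:
          x    y  
>  s0     s1   s2 
   s1     s3   s4 
   s2     s5   s6 
   s3     s7   s8 
   s4     s9  s10 
   s5    s11  s12 
   s6    s13  s14 
 * s7     s7   s8 
 * s8     s9  s10 
 * s9    s11  s12 
 * s10   s13  s14 
   s11    s7   s8 
   s12    s9  s10 
   s13   s11  s12 
   s14   s13  s14 
(> = start, * = accepting)

start=s0 accept=s7,s8,s9,s10 s0-x->s1 s0-y->s2 s1-x->s3 s1-y->s4 s2-x->s5 s2-y->s6 s3-x->s7 s3-y->s8 s4-x->s9 s4-y->s10 s5-x->s11 s5-y->s12 s6-x->s13 s6-y->s14 s7-x->s7 s7-y->s8 s8-x->s9 s8-y->s10 s9-x->s11 s9-y->s12 s10-x->s13 s10-y->s14 s11-x->s7 s11-y->s8 s12-x->s9 s12-y->s10 s13-x->s11 s13-y->s12 s14-x->s13 s14-y->s14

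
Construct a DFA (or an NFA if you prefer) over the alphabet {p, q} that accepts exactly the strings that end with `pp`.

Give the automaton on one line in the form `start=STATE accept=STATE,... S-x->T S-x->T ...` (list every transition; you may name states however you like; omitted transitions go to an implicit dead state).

Remember how much of `pp` the current input suffix matches. State A means no match yet; B means the last symbol is `p`; C means the last 2 symbols are `pp`. Only C accepts. On a mismatch, fall back to the longest proper suffix that is still a prefix of `pp`.
A 3-state machine:
       p  q 
>  A   B  A 
   B   C  A 
 * C   C  A 
(> = start, * = accepting)

start=A accept=C A-p->B A-q->A B-p->C B-q->A C-p->C C-q->A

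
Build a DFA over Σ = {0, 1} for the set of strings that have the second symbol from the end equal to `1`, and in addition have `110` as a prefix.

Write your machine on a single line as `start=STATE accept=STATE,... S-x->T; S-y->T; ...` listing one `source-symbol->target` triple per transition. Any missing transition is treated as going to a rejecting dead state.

Run two small machines in parallel and take their product. One (7 states) tracks the last 2 symbols read; the other (5 states) tracks whether the input so far still matches the prefix `110`. Each combined state is a pair, one component from each; accept when both components accept. Minimizing collapses redundant product states.
With 8 states:
       0  1 
>  A   B  C 
   B   B  B 
   C   B  D 
   D   E  B 
 * E   F  G 
   F   F  G 
   G   E  H 
 * H   E  H 
(> = start, * = accepting)

start=A; accept=E,H; A-0->B; A-1->C; B-0->B; B-1->B; C-0->B; C-1->D; D-0->E; D-1->B; E-0->F; E-1->G; F-0->F; F-1->G; G-0->E; G-1->H; H-0->E; H-1->H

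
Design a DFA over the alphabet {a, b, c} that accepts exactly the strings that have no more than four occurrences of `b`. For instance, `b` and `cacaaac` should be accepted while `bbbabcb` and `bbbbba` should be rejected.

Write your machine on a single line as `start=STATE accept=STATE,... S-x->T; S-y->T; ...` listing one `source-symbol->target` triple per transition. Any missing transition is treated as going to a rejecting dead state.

Count `b`s, saturating at 5: states q0 through q4 mean 0 through 4 `b`s seen; q5 means more than 4. Each `b` increments (capped at q5); other symbols loop. Accept from {q0, q1, q2, q3, q4}.
With 6 states:
        a   b   c  
>* q0   q0  q1  q0 
 * q1   q1  q2  q1 
 * q2   q2  q3  q2 
 * q3   q3  q4  q3 
 * q4   q4  q5  q4 
   q5   q5  q5  q5 
(> = start, * = accepting)

start=q0; accept=q0,q1,q2,q3,q4; q0-a->q0; q0-b->q1; q0-c->q0; q1-a->q1; q1-b->q2; q1-c->q1; q2-a->q2; q2-b->q3; q2-c->q2; q3-a->q3; q3-b->q4; q3-c->q3; q4-a->q4; q4-b->q5; q4-c->q4; q5-a->q5; q5-b->q5; q5-c->q5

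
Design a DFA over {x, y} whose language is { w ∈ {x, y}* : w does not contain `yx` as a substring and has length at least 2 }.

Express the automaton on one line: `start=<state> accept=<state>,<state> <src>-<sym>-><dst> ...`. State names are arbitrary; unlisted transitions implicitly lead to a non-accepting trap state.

start=q0 accept=q3,q4 q0-x->q1 q0-y->q2 q1-x->q3 q1-y->q4 q2-x->q5 q2-y->q4 q3-x->q3 q3-y->q4 q4-x->q5 q4-y->q4 q5-x->q5 q5-y->q5

Handle the two conditions separately and then intersect. The first has 3 states tracking partial matches of the forbidden pattern `yx`; the second has 4 states tracking the input length, saturating at 3. A product state is a pair (one from each), accepting exactly when both do. Minimizing collapses redundant product states.
6 states suffice.
        x   y  
>  q0   q1  q2 
   q1   q3  q4 
   q2   q5  q4 
 * q3   q3  q4 
 * q4   q5  q4 
   q5   q5  q5 
(> = start, * = accepting)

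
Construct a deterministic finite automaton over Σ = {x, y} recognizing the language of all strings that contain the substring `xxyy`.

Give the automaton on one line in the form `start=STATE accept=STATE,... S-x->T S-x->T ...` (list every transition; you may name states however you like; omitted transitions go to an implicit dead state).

States s0..s3 record the length of the longest prefix of `xxyy` that matches the current input suffix. Reaching s4 means `xxyy` has been seen, and we stay there forever. Accept from s4.
        x   y  
>  s0   s1  s0 
   s1   s2  s0 
   s2   s2  s3 
   s3   s1  s4 
 * s4   s4  s4 
(> = start, * = accepting)

start=s0 accept=s4 s0-x->s1 s0-y->s0 s1-x->s2 s1-y->s0 s2-x->s2 s2-y->s3 s3-x->s1 s3-y->s4 s4-x->s4 s4-y->s4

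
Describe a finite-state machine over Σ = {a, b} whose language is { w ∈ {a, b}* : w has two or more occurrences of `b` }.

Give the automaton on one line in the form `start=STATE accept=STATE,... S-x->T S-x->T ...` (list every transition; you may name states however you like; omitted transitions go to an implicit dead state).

start=s0 accept=s2,s3 s0-a->s0 s0-b->s1 s1-a->s1 s1-b->s2 s2-a->s2 s2-b->s3 s3-a->s3 s3-b->s3

Only the number of `b`s matters, and only up to 3. Make a chain s0 → s1 → s2 → s3 advanced by each `b` (with s3 absorbing); every other symbol self-loops. The accepting set is {s2, s3}.
A 4-state machine:
        a   b  
>  s0   s0  s1 
   s1   s1  s2 
 * s2   s2  s3 
 * s3   s3  s3 
(> = start, * = accepting)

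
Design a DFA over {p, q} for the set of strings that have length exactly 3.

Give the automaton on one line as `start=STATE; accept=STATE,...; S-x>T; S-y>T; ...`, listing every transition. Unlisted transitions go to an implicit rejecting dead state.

We only need to distinguish lengths 0, 1, …, 3, and '>3'. Chain A → B → C → D → E on every symbol, with E looping. Accepting states: {D}.
A 5-state machine:
       p  q 
>  A   B  B 
   B   C  C 
   C   D  D 
 * D   E  E 
   E   E  E 
(> = start, * = accepting)

start=A; accept=D; A-p>B; A-q>B; B-p>C; B-q>C; C-p>D; C-q>D; D-p>E; D-q>E; E-p>E; E-q>E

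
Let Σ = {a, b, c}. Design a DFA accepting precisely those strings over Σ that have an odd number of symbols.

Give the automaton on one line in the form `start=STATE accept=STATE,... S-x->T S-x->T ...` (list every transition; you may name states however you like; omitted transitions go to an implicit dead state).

start=s0 accept=s1 s0-a->s1 s0-b->s1 s0-c->s1 s1-a->s0 s1-b->s0 s1-c->s0

Only the length mod 2 matters, so use a 2-cycle: from any state, every input symbol moves to the next state, wrapping s1 back to s0. Mark s1 accepting.
A 2-state machine:
        a   b   c  
>  s0   s1  s1  s1 
 * s1   s0  s0  s0 
(> = start, * = accepting)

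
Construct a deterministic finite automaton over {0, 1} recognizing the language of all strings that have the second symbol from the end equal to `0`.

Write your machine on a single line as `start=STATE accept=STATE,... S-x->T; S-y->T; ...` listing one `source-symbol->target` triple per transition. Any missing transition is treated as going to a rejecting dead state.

start=q0; accept=q3,q4; q0-0->q1; q0-1->q2; q1-0->q3; q1-1->q4; q2-0->q5; q2-1->q6; q3-0->q3; q3-1->q4; q4-0->q5; q4-1->q6; q5-0->q3; q5-1->q4; q6-0->q5; q6-1->q6

Because acceptance depends on a position counted from the end, the machine has to buffer the most recent 2 symbols. Make each state the string of the last up-to-2 symbols read; on input `x` shift the window left and append `x`. Accept when the buffered window has length 2 and begins with `0`.
A 7-state machine:
        0   1  
>  q0   q1  q2 
   q1   q3  q4 
   q2   q5  q6 
 * q3   q3  q4 
 * q4   q5  q6 
   q5   q3  q4 
   q6   q5  q6 
(> = start, * = accepting)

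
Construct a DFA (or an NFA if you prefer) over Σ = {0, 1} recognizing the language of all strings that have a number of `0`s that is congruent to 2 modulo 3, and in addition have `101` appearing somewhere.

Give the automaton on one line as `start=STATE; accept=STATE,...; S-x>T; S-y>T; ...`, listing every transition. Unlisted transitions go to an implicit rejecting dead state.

Build one automaton per condition and run them in lockstep. One (3 states) tracks the count of `0`s modulo 3; the other (4 states) tracks whether and how much of `101` has been seen. Each combined state is a pair, one component from each; accept when both components accept.
12 states suffice.
          0    1  
>  s0     s1   s2 
   s1     s3   s4 
   s2     s5   s2 
   s3     s0   s6 
   s4     s7   s4 
   s5     s3   s8 
   s6     s9   s6 
   s7     s0  s10 
   s8    s10   s8 
   s9     s1  s11 
 * s10   s11  s10 
   s11    s8  s11 
(> = start, * = accepting)

start=s0; accept=s10; s0-0>s1; s0-1>s2; s1-0>s3; s1-1>s4; s2-0>s5; s2-1>s2; s3-0>s0; s3-1>s6; s4-0>s7; s4-1>s4; s5-0>s3; s5-1>s8; s6-0>s9; s6-1>s6; s7-0>s0; s7-1>s10; s8-0>s10; s8-1>s8; s9-0>s1; s9-1>s11; s10-0>s11; s10-1>s10; s11-0>s8; s11-1>s11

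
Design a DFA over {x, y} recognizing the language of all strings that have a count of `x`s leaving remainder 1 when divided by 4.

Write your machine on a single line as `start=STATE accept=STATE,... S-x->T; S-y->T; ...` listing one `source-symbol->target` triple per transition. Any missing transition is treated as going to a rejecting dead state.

start=A; accept=B; A-x->B; A-y->A; B-x->C; B-y->B; C-x->D; C-y->C; D-x->A; D-y->D

The only thing that matters is how many `x`s have appeared, reduced mod 4. Use one state per residue: A for 0, …, D for 3. Reading `x` moves to the next residue; anything else stays put. B is accepting.
       x  y 
>  A   B  A 
 * B   C  B 
   C   D  C 
   D   A  D 
(> = start, * = accepting)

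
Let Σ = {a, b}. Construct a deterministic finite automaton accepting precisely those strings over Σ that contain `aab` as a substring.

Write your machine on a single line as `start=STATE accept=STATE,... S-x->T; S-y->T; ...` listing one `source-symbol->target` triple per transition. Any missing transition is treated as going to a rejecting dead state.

start=S0; accept=S3; S0-a->S1; S0-b->S0; S1-a->S2; S1-b->S0; S2-a->S2; S2-b->S3; S3-a->S3; S3-b->S3

Track how much of `aab` has been matched so far: state S0 is no progress, S3 is the absorbing accept state reached once `aab` has occurred. Intermediate states record partial matches; on a mismatch, fall back to the longest reusable overlap.
With 4 states:
        a   b  
>  S0   S1  S0 
   S1   S2  S0 
   S2   S2  S3 
 * S3   S3  S3 
(> = start, * = accepting)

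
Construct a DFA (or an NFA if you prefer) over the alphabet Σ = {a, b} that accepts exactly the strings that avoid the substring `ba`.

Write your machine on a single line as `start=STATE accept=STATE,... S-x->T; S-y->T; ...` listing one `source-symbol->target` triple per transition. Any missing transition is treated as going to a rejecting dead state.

start=q0; accept=q0,q1; q0-a->q0; q0-b->q1; q1-a->q2; q1-b->q1; q2-a->q2; q2-b->q2

This is the complement of 'contains `ba`'. Use the same substring-matching states — q0 through q2 holding how much of `ba` has just been matched — but flip the accepting set: everything except the trap q2 accepts.
With 3 states:
        a   b  
>* q0   q0  q1 
 * q1   q2  q1 
   q2   q2  q2 
(> = start, * = accepting)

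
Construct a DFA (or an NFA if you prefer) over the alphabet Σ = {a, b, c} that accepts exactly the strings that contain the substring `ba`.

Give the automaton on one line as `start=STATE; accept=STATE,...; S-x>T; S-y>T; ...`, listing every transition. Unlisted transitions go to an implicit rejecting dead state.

start=q0; accept=q2; q0-a>q0; q0-b>q1; q0-c>q0; q1-a>q2; q1-b>q1; q1-c>q0; q2-a>q2; q2-b>q2; q2-c>q2

Track how much of `ba` has been matched so far: state q0 is no progress, q2 is the absorbing accept state reached once `ba` has occurred. Intermediate states record partial matches; on a mismatch, fall back to the longest reusable overlap.
A 3-state machine:
        a   b   c  
>  q0   q0  q1  q0 
   q1   q2  q1  q0 
 * q2   q2  q2  q2 
(> = start, * = accepting)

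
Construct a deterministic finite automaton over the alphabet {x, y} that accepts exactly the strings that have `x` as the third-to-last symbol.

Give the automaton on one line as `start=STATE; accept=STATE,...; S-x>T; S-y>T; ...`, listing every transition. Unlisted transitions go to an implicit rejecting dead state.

Because acceptance depends on a position counted from the end, the machine has to buffer the most recent 3 symbols. Make each state the string of the last up-to-3 symbols read; on input `x` shift the window left and append `x`. Accept when the buffered window has length 3 and begins with `x`.
          x    y  
>  q0     q1   q2 
   q1     q3   q4 
   q2     q5   q6 
   q3     q7   q8 
   q4     q9  q10 
   q5    q11  q12 
   q6    q13  q14 
 * q7     q7   q8 
 * q8     q9  q10 
 * q9    q11  q12 
 * q10   q13  q14 
   q11    q7   q8 
   q12    q9  q10 
   q13   q11  q12 
   q14   q13  q14 
(> = start, * = accepting)

start=q0; accept=q7,q8,q9,q10; q0-x>q1; q0-y>q2; q1-x>q3; q1-y>q4; q2-x>q5; q2-y>q6; q3-x>q7; q3-y>q8; q4-x>q9; q4-y>q10; q5-x>q11; q5-y>q12; q6-x>q13; q6-y>q14; q7-x>q7; q7-y>q8; q8-x>q9; q8-y>q10; q9-x>q11; q9-y>q12; q10-x>q13; q10-y>q14; q11-x>q7; q11-y>q8; q12-x>q9; q12-y>q10; q13-x>q11; q13-y>q12; q14-x>q13; q14-y>q14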